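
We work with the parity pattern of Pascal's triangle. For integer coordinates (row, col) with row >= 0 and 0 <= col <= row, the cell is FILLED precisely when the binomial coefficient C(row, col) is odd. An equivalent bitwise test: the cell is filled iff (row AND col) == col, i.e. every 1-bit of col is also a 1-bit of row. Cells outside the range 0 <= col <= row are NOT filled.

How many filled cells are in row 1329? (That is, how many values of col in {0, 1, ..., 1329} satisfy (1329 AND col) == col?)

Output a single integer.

1329 in binary = 10100110001
popcount(1329) = number of 1-bits in 10100110001 = 5
A col c satisfies (1329 AND c) == c iff every set bit of c is also set in 1329; each of the 5 set bits of 1329 can independently be on or off in c.
count = 2^5 = 32

Answer: 32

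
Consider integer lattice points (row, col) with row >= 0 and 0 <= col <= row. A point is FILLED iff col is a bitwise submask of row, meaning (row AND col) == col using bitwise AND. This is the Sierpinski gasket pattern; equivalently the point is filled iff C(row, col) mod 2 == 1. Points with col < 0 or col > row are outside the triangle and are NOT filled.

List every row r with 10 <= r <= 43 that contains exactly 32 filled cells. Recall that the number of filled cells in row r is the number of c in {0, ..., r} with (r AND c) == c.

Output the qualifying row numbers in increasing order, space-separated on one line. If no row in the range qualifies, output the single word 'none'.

Row r has 2^popcount(r) filled cells, so we need popcount(r) = log2(32) = 5.
Scan r = 10..43 and keep those with exactly 5 one-bits:
r=10=1010 popcount=2 -> skip
r=11=1011 popcount=3 -> skip
r=12=1100 popcount=2 -> skip
r=13=1101 popcount=3 -> skip
r=14=1110 popcount=3 -> skip
r=15=1111 popcount=4 -> skip
r=16=10000 popcount=1 -> skip
r=17=10001 popcount=2 -> skip
r=18=10010 popcount=2 -> skip
r=19=10011 popcount=3 -> skip
r=20=10100 popcount=2 -> skip
r=21=10101 popcount=3 -> skip
r=22=10110 popcount=3 -> skip
r=23=10111 popcount=4 -> skip
r=24=11000 popcount=2 -> skip
r=25=11001 popcount=3 -> skip
r=26=11010 popcount=3 -> skip
r=27=11011 popcount=4 -> skip
r=28=11100 popcount=3 -> skip
r=29=11101 popcount=4 -> skip
r=30=11110 popcount=4 -> skip
r=31=11111 popcount=5 -> KEEP
r=32=100000 popcount=1 -> skip
r=33=100001 popcount=2 -> skip
r=34=100010 popcount=2 -> skip
r=35=100011 popcount=3 -> skip
r=36=100100 popcount=2 -> skip
r=37=100101 popcount=3 -> skip
r=38=100110 popcount=3 -> skip
r=39=100111 popcount=4 -> skip
r=40=101000 popcount=2 -> skip
r=41=101001 popcount=3 -> skip
r=42=101010 popcount=3 -> skip
r=43=101011 popcount=4 -> skip
Kept rows: 31

Answer: 31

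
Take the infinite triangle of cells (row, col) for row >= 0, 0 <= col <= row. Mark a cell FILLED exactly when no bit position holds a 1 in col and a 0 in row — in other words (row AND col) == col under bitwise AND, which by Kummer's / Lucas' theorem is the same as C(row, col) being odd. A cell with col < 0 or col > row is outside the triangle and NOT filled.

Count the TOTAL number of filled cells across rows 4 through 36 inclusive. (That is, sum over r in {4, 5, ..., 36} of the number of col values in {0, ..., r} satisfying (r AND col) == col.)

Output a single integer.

Answer: 256

Derivation:
r4=100 pc1: +2 =2
r5=101 pc2: +4 =6
r6=110 pc2: +4 =10
r7=111 pc3: +8 =18
r8=1000 pc1: +2 =20
r9=1001 pc2: +4 =24
r10=1010 pc2: +4 =28
r11=1011 pc3: +8 =36
r12=1100 pc2: +4 =40
r13=1101 pc3: +8 =48
r14=1110 pc3: +8 =56
r15=1111 pc4: +16 =72
r16=10000 pc1: +2 =74
r17=10001 pc2: +4 =78
r18=10010 pc2: +4 =82
r19=10011 pc3: +8 =90
r20=10100 pc2: +4 =94
r21=10101 pc3: +8 =102
r22=10110 pc3: +8 =110
r23=10111 pc4: +16 =126
r24=11000 pc2: +4 =130
r25=11001 pc3: +8 =138
r26=11010 pc3: +8 =146
r27=11011 pc4: +16 =162
r28=11100 pc3: +8 =170
r29=11101 pc4: +16 =186
r30=11110 pc4: +16 =202
r31=11111 pc5: +32 =234
r32=100000 pc1: +2 =236
r33=100001 pc2: +4 =240
r34=100010 pc2: +4 =244
r35=100011 pc3: +8 =252
r36=100100 pc2: +4 =256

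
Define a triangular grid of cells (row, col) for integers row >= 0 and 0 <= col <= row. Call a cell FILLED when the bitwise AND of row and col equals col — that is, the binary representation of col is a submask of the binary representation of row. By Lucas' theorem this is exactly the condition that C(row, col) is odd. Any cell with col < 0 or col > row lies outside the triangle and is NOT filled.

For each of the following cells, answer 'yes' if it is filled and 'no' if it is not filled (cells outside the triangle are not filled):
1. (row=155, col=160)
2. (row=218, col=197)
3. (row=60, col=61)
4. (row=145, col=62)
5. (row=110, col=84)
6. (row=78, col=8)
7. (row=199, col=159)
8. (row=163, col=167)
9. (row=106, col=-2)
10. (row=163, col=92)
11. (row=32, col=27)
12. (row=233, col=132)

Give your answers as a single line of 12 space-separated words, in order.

(155,160): col outside [0, 155] -> not filled
(218,197): row=0b11011010, col=0b11000101, row AND col = 0b11000000 = 192; 192 != 197 -> empty
(60,61): col outside [0, 60] -> not filled
(145,62): row=0b10010001, col=0b111110, row AND col = 0b10000 = 16; 16 != 62 -> empty
(110,84): row=0b1101110, col=0b1010100, row AND col = 0b1000100 = 68; 68 != 84 -> empty
(78,8): row=0b1001110, col=0b1000, row AND col = 0b1000 = 8; 8 == 8 -> filled
(199,159): row=0b11000111, col=0b10011111, row AND col = 0b10000111 = 135; 135 != 159 -> empty
(163,167): col outside [0, 163] -> not filled
(106,-2): col outside [0, 106] -> not filled
(163,92): row=0b10100011, col=0b1011100, row AND col = 0b0 = 0; 0 != 92 -> empty
(32,27): row=0b100000, col=0b11011, row AND col = 0b0 = 0; 0 != 27 -> empty
(233,132): row=0b11101001, col=0b10000100, row AND col = 0b10000000 = 128; 128 != 132 -> empty

Answer: no no no no no yes no no no no no no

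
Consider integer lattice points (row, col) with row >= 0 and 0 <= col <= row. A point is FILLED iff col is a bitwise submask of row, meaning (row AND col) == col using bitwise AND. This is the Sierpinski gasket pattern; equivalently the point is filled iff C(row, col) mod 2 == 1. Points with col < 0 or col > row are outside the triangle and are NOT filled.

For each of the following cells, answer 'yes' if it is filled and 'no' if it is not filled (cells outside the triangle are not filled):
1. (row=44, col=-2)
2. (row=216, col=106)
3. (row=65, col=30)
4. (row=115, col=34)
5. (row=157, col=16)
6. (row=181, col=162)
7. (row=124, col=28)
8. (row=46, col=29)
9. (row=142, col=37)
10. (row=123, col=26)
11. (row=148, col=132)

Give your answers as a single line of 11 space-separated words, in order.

Answer: no no no yes yes no yes no no yes yes

Derivation:
(44,-2): col outside [0, 44] -> not filled
(216,106): row=0b11011000, col=0b1101010, row AND col = 0b1001000 = 72; 72 != 106 -> empty
(65,30): row=0b1000001, col=0b11110, row AND col = 0b0 = 0; 0 != 30 -> empty
(115,34): row=0b1110011, col=0b100010, row AND col = 0b100010 = 34; 34 == 34 -> filled
(157,16): row=0b10011101, col=0b10000, row AND col = 0b10000 = 16; 16 == 16 -> filled
(181,162): row=0b10110101, col=0b10100010, row AND col = 0b10100000 = 160; 160 != 162 -> empty
(124,28): row=0b1111100, col=0b11100, row AND col = 0b11100 = 28; 28 == 28 -> filled
(46,29): row=0b101110, col=0b11101, row AND col = 0b1100 = 12; 12 != 29 -> empty
(142,37): row=0b10001110, col=0b100101, row AND col = 0b100 = 4; 4 != 37 -> empty
(123,26): row=0b1111011, col=0b11010, row AND col = 0b11010 = 26; 26 == 26 -> filled
(148,132): row=0b10010100, col=0b10000100, row AND col = 0b10000100 = 132; 132 == 132 -> filled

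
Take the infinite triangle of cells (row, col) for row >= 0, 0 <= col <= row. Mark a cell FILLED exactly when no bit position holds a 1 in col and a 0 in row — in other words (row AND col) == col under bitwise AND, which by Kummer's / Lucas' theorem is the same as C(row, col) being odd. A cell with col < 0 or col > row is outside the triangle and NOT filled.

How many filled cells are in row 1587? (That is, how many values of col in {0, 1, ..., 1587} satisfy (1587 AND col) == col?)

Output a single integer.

1587 in binary = 11000110011
popcount(1587) = number of 1-bits in 11000110011 = 6
A col c satisfies (1587 AND c) == c iff every set bit of c is also set in 1587; each of the 6 set bits of 1587 can independently be on or off in c.
count = 2^6 = 64

Answer: 64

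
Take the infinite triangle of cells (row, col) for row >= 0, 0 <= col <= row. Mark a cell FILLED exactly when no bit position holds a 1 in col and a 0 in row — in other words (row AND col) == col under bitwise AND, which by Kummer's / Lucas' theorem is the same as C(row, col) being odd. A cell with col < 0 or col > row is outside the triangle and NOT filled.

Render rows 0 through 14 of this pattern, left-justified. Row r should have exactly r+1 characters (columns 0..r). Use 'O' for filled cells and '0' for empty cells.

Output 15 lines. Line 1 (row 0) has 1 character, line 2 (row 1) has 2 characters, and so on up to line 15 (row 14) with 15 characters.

Answer: O
OO
O0O
OOOO
O000O
OO00OO
O0O0O0O
OOOOOOOO
O0000000O
OO000000OO
O0O00000O0O
OOOO0000OOOO
O000O000O000O
OO00OO00OO00OO
O0O0O0O0O0O0O0O

Derivation:
r0=0: O
r1=1: OO
r2=10: O0O
r3=11: OOOO
r4=100: O000O
r5=101: OO00OO
r6=110: O0O0O0O
r7=111: OOOOOOOO
r8=1000: O0000000O
r9=1001: OO000000OO
r10=1010: O0O00000O0O
r11=1011: OOOO0000OOOO
r12=1100: O000O000O000O
r13=1101: OO00OO00OO00OO
r14=1110: O0O0O0O0O0O0O0O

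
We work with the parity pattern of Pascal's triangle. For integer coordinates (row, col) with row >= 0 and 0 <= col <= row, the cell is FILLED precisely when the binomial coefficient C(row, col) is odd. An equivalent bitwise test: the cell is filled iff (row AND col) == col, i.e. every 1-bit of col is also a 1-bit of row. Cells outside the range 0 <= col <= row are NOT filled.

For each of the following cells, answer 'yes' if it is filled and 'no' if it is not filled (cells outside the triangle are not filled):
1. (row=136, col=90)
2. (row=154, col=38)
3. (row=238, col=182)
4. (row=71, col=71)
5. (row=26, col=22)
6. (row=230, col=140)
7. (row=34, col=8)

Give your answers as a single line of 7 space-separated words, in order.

(136,90): row=0b10001000, col=0b1011010, row AND col = 0b1000 = 8; 8 != 90 -> empty
(154,38): row=0b10011010, col=0b100110, row AND col = 0b10 = 2; 2 != 38 -> empty
(238,182): row=0b11101110, col=0b10110110, row AND col = 0b10100110 = 166; 166 != 182 -> empty
(71,71): row=0b1000111, col=0b1000111, row AND col = 0b1000111 = 71; 71 == 71 -> filled
(26,22): row=0b11010, col=0b10110, row AND col = 0b10010 = 18; 18 != 22 -> empty
(230,140): row=0b11100110, col=0b10001100, row AND col = 0b10000100 = 132; 132 != 140 -> empty
(34,8): row=0b100010, col=0b1000, row AND col = 0b0 = 0; 0 != 8 -> empty

Answer: no no no yes no no no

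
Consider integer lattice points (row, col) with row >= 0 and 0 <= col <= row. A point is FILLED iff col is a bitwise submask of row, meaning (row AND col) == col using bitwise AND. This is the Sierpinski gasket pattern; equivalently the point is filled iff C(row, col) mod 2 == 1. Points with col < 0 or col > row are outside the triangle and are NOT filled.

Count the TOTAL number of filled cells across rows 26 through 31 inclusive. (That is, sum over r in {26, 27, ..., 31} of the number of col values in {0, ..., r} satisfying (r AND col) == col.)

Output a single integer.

Answer: 96

Derivation:
r26=11010 pc3: +8 =8
r27=11011 pc4: +16 =24
r28=11100 pc3: +8 =32
r29=11101 pc4: +16 =48
r30=11110 pc4: +16 =64
r31=11111 pc5: +32 =96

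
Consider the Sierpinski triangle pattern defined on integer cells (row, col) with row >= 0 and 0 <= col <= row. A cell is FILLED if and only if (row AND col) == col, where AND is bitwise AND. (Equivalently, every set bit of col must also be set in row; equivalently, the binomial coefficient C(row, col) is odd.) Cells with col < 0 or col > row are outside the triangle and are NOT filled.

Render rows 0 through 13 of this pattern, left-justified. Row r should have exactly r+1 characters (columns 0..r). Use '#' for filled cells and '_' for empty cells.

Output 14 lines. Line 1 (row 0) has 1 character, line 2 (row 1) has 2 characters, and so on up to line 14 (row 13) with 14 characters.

Answer: #
##
#_#
####
#___#
##__##
#_#_#_#
########
#_______#
##______##
#_#_____#_#
####____####
#___#___#___#
##__##__##__##

Derivation:
r0=0: #
r1=1: ##
r2=10: #_#
r3=11: ####
r4=100: #___#
r5=101: ##__##
r6=110: #_#_#_#
r7=111: ########
r8=1000: #_______#
r9=1001: ##______##
r10=1010: #_#_____#_#
r11=1011: ####____####
r12=1100: #___#___#___#
r13=1101: ##__##__##__##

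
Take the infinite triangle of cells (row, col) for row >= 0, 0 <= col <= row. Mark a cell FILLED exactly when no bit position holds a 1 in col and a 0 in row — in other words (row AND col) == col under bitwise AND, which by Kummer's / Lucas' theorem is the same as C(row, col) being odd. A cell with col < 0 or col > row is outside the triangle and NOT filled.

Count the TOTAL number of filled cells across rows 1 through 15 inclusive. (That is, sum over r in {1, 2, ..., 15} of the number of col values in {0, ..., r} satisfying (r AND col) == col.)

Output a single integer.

Answer: 80

Derivation:
r1=1 pc1: +2 =2
r2=10 pc1: +2 =4
r3=11 pc2: +4 =8
r4=100 pc1: +2 =10
r5=101 pc2: +4 =14
r6=110 pc2: +4 =18
r7=111 pc3: +8 =26
r8=1000 pc1: +2 =28
r9=1001 pc2: +4 =32
r10=1010 pc2: +4 =36
r11=1011 pc3: +8 =44
r12=1100 pc2: +4 =48
r13=1101 pc3: +8 =56
r14=1110 pc3: +8 =64
r15=1111 pc4: +16 =80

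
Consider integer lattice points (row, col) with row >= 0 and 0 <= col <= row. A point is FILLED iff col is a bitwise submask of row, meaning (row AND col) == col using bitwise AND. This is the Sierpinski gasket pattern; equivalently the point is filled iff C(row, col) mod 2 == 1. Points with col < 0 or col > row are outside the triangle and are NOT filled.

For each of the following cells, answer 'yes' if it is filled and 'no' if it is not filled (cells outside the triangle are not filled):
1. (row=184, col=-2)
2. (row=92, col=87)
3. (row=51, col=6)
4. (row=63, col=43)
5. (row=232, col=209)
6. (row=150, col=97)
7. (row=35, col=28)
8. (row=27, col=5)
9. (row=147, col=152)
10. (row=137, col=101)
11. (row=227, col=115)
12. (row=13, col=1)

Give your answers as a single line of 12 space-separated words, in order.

Answer: no no no yes no no no no no no no yes

Derivation:
(184,-2): col outside [0, 184] -> not filled
(92,87): row=0b1011100, col=0b1010111, row AND col = 0b1010100 = 84; 84 != 87 -> empty
(51,6): row=0b110011, col=0b110, row AND col = 0b10 = 2; 2 != 6 -> empty
(63,43): row=0b111111, col=0b101011, row AND col = 0b101011 = 43; 43 == 43 -> filled
(232,209): row=0b11101000, col=0b11010001, row AND col = 0b11000000 = 192; 192 != 209 -> empty
(150,97): row=0b10010110, col=0b1100001, row AND col = 0b0 = 0; 0 != 97 -> empty
(35,28): row=0b100011, col=0b11100, row AND col = 0b0 = 0; 0 != 28 -> empty
(27,5): row=0b11011, col=0b101, row AND col = 0b1 = 1; 1 != 5 -> empty
(147,152): col outside [0, 147] -> not filled
(137,101): row=0b10001001, col=0b1100101, row AND col = 0b1 = 1; 1 != 101 -> empty
(227,115): row=0b11100011, col=0b1110011, row AND col = 0b1100011 = 99; 99 != 115 -> empty
(13,1): row=0b1101, col=0b1, row AND col = 0b1 = 1; 1 == 1 -> filled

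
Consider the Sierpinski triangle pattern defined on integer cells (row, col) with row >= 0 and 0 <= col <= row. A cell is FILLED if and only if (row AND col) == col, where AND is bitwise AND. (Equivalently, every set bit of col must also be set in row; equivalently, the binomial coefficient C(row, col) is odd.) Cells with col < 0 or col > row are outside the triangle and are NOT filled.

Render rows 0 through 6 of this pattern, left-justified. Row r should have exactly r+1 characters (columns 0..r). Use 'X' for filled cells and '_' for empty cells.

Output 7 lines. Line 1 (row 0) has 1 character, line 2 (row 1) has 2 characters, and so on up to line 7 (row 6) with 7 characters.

r0=0: X
r1=1: XX
r2=10: X_X
r3=11: XXXX
r4=100: X___X
r5=101: XX__XX
r6=110: X_X_X_X

Answer: X
XX
X_X
XXXX
X___X
XX__XX
X_X_X_X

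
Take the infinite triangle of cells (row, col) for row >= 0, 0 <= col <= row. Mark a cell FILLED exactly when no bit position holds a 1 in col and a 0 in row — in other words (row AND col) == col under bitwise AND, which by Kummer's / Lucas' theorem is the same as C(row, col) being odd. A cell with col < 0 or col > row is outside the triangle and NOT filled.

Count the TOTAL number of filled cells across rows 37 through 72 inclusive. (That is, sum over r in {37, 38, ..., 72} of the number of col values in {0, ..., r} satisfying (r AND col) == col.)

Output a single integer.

r37=100101 pc3: +8 =8
r38=100110 pc3: +8 =16
r39=100111 pc4: +16 =32
r40=101000 pc2: +4 =36
r41=101001 pc3: +8 =44
r42=101010 pc3: +8 =52
r43=101011 pc4: +16 =68
r44=101100 pc3: +8 =76
r45=101101 pc4: +16 =92
r46=101110 pc4: +16 =108
r47=101111 pc5: +32 =140
r48=110000 pc2: +4 =144
r49=110001 pc3: +8 =152
r50=110010 pc3: +8 =160
r51=110011 pc4: +16 =176
r52=110100 pc3: +8 =184
r53=110101 pc4: +16 =200
r54=110110 pc4: +16 =216
r55=110111 pc5: +32 =248
r56=111000 pc3: +8 =256
r57=111001 pc4: +16 =272
r58=111010 pc4: +16 =288
r59=111011 pc5: +32 =320
r60=111100 pc4: +16 =336
r61=111101 pc5: +32 =368
r62=111110 pc5: +32 =400
r63=111111 pc6: +64 =464
r64=1000000 pc1: +2 =466
r65=1000001 pc2: +4 =470
r66=1000010 pc2: +4 =474
r67=1000011 pc3: +8 =482
r68=1000100 pc2: +4 =486
r69=1000101 pc3: +8 =494
r70=1000110 pc3: +8 =502
r71=1000111 pc4: +16 =518
r72=1001000 pc2: +4 =522

Answer: 522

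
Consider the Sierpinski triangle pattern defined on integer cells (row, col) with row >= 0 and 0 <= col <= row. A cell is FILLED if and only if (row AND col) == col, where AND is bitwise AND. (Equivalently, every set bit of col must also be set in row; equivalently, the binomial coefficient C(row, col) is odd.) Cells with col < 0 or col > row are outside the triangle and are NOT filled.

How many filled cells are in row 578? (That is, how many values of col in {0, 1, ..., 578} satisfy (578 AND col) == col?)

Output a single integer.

578 in binary = 1001000010
popcount(578) = number of 1-bits in 1001000010 = 3
A col c satisfies (578 AND c) == c iff every set bit of c is also set in 578; each of the 3 set bits of 578 can independently be on or off in c.
count = 2^3 = 8

Answer: 8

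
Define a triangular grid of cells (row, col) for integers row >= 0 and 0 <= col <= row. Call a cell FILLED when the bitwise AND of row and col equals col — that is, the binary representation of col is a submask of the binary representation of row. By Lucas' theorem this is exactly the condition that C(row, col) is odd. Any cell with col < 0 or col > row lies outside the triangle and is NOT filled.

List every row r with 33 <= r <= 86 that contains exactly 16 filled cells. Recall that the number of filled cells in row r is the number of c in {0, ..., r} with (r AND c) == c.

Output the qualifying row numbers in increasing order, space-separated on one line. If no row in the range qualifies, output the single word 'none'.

Row r has 2^popcount(r) filled cells, so we need popcount(r) = log2(16) = 4.
Scan r = 33..86 and keep those with exactly 4 one-bits:
r=33=100001 popcount=2 -> skip
r=34=100010 popcount=2 -> skip
r=35=100011 popcount=3 -> skip
r=36=100100 popcount=2 -> skip
r=37=100101 popcount=3 -> skip
r=38=100110 popcount=3 -> skip
r=39=100111 popcount=4 -> KEEP
r=40=101000 popcount=2 -> skip
r=41=101001 popcount=3 -> skip
r=42=101010 popcount=3 -> skip
r=43=101011 popcount=4 -> KEEP
r=44=101100 popcount=3 -> skip
r=45=101101 popcount=4 -> KEEP
r=46=101110 popcount=4 -> KEEP
r=47=101111 popcount=5 -> skip
r=48=110000 popcount=2 -> skip
r=49=110001 popcount=3 -> skip
r=50=110010 popcount=3 -> skip
r=51=110011 popcount=4 -> KEEP
r=52=110100 popcount=3 -> skip
r=53=110101 popcount=4 -> KEEP
r=54=110110 popcount=4 -> KEEP
r=55=110111 popcount=5 -> skip
r=56=111000 popcount=3 -> skip
r=57=111001 popcount=4 -> KEEP
r=58=111010 popcount=4 -> KEEP
r=59=111011 popcount=5 -> skip
r=60=111100 popcount=4 -> KEEP
r=61=111101 popcount=5 -> skip
r=62=111110 popcount=5 -> skip
r=63=111111 popcount=6 -> skip
r=64=1000000 popcount=1 -> skip
r=65=1000001 popcount=2 -> skip
r=66=1000010 popcount=2 -> skip
r=67=1000011 popcount=3 -> skip
r=68=1000100 popcount=2 -> skip
r=69=1000101 popcount=3 -> skip
r=70=1000110 popcount=3 -> skip
r=71=1000111 popcount=4 -> KEEP
r=72=1001000 popcount=2 -> skip
r=73=1001001 popcount=3 -> skip
r=74=1001010 popcount=3 -> skip
r=75=1001011 popcount=4 -> KEEP
r=76=1001100 popcount=3 -> skip
r=77=1001101 popcount=4 -> KEEP
r=78=1001110 popcount=4 -> KEEP
r=79=1001111 popcount=5 -> skip
r=80=1010000 popcount=2 -> skip
r=81=1010001 popcount=3 -> skip
r=82=1010010 popcount=3 -> skip
r=83=1010011 popcount=4 -> KEEP
r=84=1010100 popcount=3 -> skip
r=85=1010101 popcount=4 -> KEEP
r=86=1010110 popcount=4 -> KEEP
Kept rows: 39 43 45 46 51 53 54 57 58 60 71 75 77 78 83 85 86

Answer: 39 43 45 46 51 53 54 57 58 60 71 75 77 78 83 85 86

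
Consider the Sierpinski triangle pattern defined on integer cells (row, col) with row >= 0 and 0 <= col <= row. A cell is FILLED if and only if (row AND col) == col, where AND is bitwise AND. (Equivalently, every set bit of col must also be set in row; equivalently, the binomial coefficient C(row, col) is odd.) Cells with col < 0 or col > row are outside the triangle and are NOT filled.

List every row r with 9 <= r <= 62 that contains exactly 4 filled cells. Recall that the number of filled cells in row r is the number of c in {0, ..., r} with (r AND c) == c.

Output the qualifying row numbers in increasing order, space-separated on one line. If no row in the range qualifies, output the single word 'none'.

Answer: 9 10 12 17 18 20 24 33 34 36 40 48

Derivation:
Row r has 2^popcount(r) filled cells, so we need popcount(r) = log2(4) = 2.
Scan r = 9..62 and keep those with exactly 2 one-bits:
r=9=1001 popcount=2 -> KEEP
r=10=1010 popcount=2 -> KEEP
r=11=1011 popcount=3 -> skip
r=12=1100 popcount=2 -> KEEP
r=13=1101 popcount=3 -> skip
r=14=1110 popcount=3 -> skip
r=15=1111 popcount=4 -> skip
r=16=10000 popcount=1 -> skip
r=17=10001 popcount=2 -> KEEP
r=18=10010 popcount=2 -> KEEP
r=19=10011 popcount=3 -> skip
r=20=10100 popcount=2 -> KEEP
r=21=10101 popcount=3 -> skip
r=22=10110 popcount=3 -> skip
r=23=10111 popcount=4 -> skip
r=24=11000 popcount=2 -> KEEP
r=25=11001 popcount=3 -> skip
r=26=11010 popcount=3 -> skip
r=27=11011 popcount=4 -> skip
r=28=11100 popcount=3 -> skip
r=29=11101 popcount=4 -> skip
r=30=11110 popcount=4 -> skip
r=31=11111 popcount=5 -> skip
r=32=100000 popcount=1 -> skip
r=33=100001 popcount=2 -> KEEP
r=34=100010 popcount=2 -> KEEP
r=35=100011 popcount=3 -> skip
r=36=100100 popcount=2 -> KEEP
r=37=100101 popcount=3 -> skip
r=38=100110 popcount=3 -> skip
r=39=100111 popcount=4 -> skip
r=40=101000 popcount=2 -> KEEP
r=41=101001 popcount=3 -> skip
r=42=101010 popcount=3 -> skip
r=43=101011 popcount=4 -> skip
r=44=101100 popcount=3 -> skip
r=45=101101 popcount=4 -> skip
r=46=101110 popcount=4 -> skip
r=47=101111 popcount=5 -> skip
r=48=110000 popcount=2 -> KEEP
r=49=110001 popcount=3 -> skip
r=50=110010 popcount=3 -> skip
r=51=110011 popcount=4 -> skip
r=52=110100 popcount=3 -> skip
r=53=110101 popcount=4 -> skip
r=54=110110 popcount=4 -> skip
r=55=110111 popcount=5 -> skip
r=56=111000 popcount=3 -> skip
r=57=111001 popcount=4 -> skip
r=58=111010 popcount=4 -> skip
r=59=111011 popcount=5 -> skip
r=60=111100 popcount=4 -> skip
r=61=111101 popcount=5 -> skip
r=62=111110 popcount=5 -> skip
Kept rows: 9 10 12 17 18 20 24 33 34 36 40 48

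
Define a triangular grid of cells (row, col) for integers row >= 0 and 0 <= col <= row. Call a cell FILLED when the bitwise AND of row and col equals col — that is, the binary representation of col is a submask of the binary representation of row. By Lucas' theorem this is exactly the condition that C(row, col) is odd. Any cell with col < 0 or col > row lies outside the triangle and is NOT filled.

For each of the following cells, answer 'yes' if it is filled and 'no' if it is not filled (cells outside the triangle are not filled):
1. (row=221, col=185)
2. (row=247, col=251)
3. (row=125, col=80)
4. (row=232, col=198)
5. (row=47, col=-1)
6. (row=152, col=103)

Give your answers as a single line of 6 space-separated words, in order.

Answer: no no yes no no no

Derivation:
(221,185): row=0b11011101, col=0b10111001, row AND col = 0b10011001 = 153; 153 != 185 -> empty
(247,251): col outside [0, 247] -> not filled
(125,80): row=0b1111101, col=0b1010000, row AND col = 0b1010000 = 80; 80 == 80 -> filled
(232,198): row=0b11101000, col=0b11000110, row AND col = 0b11000000 = 192; 192 != 198 -> empty
(47,-1): col outside [0, 47] -> not filled
(152,103): row=0b10011000, col=0b1100111, row AND col = 0b0 = 0; 0 != 103 -> empty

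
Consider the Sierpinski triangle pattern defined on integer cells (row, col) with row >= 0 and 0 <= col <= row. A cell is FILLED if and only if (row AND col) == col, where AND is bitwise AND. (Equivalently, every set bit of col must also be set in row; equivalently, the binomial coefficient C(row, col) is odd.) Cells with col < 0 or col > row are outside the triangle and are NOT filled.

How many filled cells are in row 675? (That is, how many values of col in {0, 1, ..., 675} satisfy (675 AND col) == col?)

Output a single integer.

Answer: 32

Derivation:
675 in binary = 1010100011
popcount(675) = number of 1-bits in 1010100011 = 5
A col c satisfies (675 AND c) == c iff every set bit of c is also set in 675; each of the 5 set bits of 675 can independently be on or off in c.
count = 2^5 = 32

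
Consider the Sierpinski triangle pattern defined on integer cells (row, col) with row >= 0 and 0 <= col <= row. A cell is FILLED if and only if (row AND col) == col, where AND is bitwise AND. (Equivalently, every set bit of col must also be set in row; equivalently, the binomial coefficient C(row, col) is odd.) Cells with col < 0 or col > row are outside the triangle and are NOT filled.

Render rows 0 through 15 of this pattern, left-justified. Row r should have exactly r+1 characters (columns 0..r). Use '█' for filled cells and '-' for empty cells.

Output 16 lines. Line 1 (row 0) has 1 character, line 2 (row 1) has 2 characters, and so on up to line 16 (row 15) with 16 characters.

r0=0: █
r1=1: ██
r2=10: █-█
r3=11: ████
r4=100: █---█
r5=101: ██--██
r6=110: █-█-█-█
r7=111: ████████
r8=1000: █-------█
r9=1001: ██------██
r10=1010: █-█-----█-█
r11=1011: ████----████
r12=1100: █---█---█---█
r13=1101: ██--██--██--██
r14=1110: █-█-█-█-█-█-█-█
r15=1111: ████████████████

Answer: █
██
█-█
████
█---█
██--██
█-█-█-█
████████
█-------█
██------██
█-█-----█-█
████----████
█---█---█---█
██--██--██--██
█-█-█-█-█-█-█-█
████████████████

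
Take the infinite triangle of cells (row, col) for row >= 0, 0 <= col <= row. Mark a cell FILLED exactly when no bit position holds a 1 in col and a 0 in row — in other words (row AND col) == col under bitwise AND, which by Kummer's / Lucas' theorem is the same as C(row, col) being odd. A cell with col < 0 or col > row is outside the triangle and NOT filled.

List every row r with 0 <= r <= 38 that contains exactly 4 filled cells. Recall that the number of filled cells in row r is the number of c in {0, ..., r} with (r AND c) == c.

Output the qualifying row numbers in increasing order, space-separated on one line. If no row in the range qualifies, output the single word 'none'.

Answer: 3 5 6 9 10 12 17 18 20 24 33 34 36

Derivation:
Row r has 2^popcount(r) filled cells, so we need popcount(r) = log2(4) = 2.
Scan r = 0..38 and keep those with exactly 2 one-bits:
r=0=0 popcount=0 -> skip
r=1=1 popcount=1 -> skip
r=2=10 popcount=1 -> skip
r=3=11 popcount=2 -> KEEP
r=4=100 popcount=1 -> skip
r=5=101 popcount=2 -> KEEP
r=6=110 popcount=2 -> KEEP
r=7=111 popcount=3 -> skip
r=8=1000 popcount=1 -> skip
r=9=1001 popcount=2 -> KEEP
r=10=1010 popcount=2 -> KEEP
r=11=1011 popcount=3 -> skip
r=12=1100 popcount=2 -> KEEP
r=13=1101 popcount=3 -> skip
r=14=1110 popcount=3 -> skip
r=15=1111 popcount=4 -> skip
r=16=10000 popcount=1 -> skip
r=17=10001 popcount=2 -> KEEP
r=18=10010 popcount=2 -> KEEP
r=19=10011 popcount=3 -> skip
r=20=10100 popcount=2 -> KEEP
r=21=10101 popcount=3 -> skip
r=22=10110 popcount=3 -> skip
r=23=10111 popcount=4 -> skip
r=24=11000 popcount=2 -> KEEP
r=25=11001 popcount=3 -> skip
r=26=11010 popcount=3 -> skip
r=27=11011 popcount=4 -> skip
r=28=11100 popcount=3 -> skip
r=29=11101 popcount=4 -> skip
r=30=11110 popcount=4 -> skip
r=31=11111 popcount=5 -> skip
r=32=100000 popcount=1 -> skip
r=33=100001 popcount=2 -> KEEP
r=34=100010 popcount=2 -> KEEP
r=35=100011 popcount=3 -> skip
r=36=100100 popcount=2 -> KEEP
r=37=100101 popcount=3 -> skip
r=38=100110 popcount=3 -> skip
Kept rows: 3 5 6 9 10 12 17 18 20 24 33 34 36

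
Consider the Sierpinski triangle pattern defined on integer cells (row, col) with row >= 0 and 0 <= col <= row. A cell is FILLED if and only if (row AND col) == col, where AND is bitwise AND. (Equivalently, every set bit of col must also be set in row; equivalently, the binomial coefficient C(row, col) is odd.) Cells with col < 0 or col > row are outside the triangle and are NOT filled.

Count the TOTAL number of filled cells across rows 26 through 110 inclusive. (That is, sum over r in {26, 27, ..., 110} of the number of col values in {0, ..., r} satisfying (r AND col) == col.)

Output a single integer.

r26=11010 pc3: +8 =8
r27=11011 pc4: +16 =24
r28=11100 pc3: +8 =32
r29=11101 pc4: +16 =48
r30=11110 pc4: +16 =64
r31=11111 pc5: +32 =96
r32=100000 pc1: +2 =98
r33=100001 pc2: +4 =102
r34=100010 pc2: +4 =106
r35=100011 pc3: +8 =114
r36=100100 pc2: +4 =118
r37=100101 pc3: +8 =126
r38=100110 pc3: +8 =134
r39=100111 pc4: +16 =150
r40=101000 pc2: +4 =154
r41=101001 pc3: +8 =162
r42=101010 pc3: +8 =170
r43=101011 pc4: +16 =186
r44=101100 pc3: +8 =194
r45=101101 pc4: +16 =210
r46=101110 pc4: +16 =226
r47=101111 pc5: +32 =258
r48=110000 pc2: +4 =262
r49=110001 pc3: +8 =270
r50=110010 pc3: +8 =278
r51=110011 pc4: +16 =294
r52=110100 pc3: +8 =302
r53=110101 pc4: +16 =318
r54=110110 pc4: +16 =334
r55=110111 pc5: +32 =366
r56=111000 pc3: +8 =374
r57=111001 pc4: +16 =390
r58=111010 pc4: +16 =406
r59=111011 pc5: +32 =438
r60=111100 pc4: +16 =454
r61=111101 pc5: +32 =486
r62=111110 pc5: +32 =518
r63=111111 pc6: +64 =582
r64=1000000 pc1: +2 =584
r65=1000001 pc2: +4 =588
r66=1000010 pc2: +4 =592
r67=1000011 pc3: +8 =600
r68=1000100 pc2: +4 =604
r69=1000101 pc3: +8 =612
r70=1000110 pc3: +8 =620
r71=1000111 pc4: +16 =636
r72=1001000 pc2: +4 =640
r73=1001001 pc3: +8 =648
r74=1001010 pc3: +8 =656
r75=1001011 pc4: +16 =672
r76=1001100 pc3: +8 =680
r77=1001101 pc4: +16 =696
r78=1001110 pc4: +16 =712
r79=1001111 pc5: +32 =744
r80=1010000 pc2: +4 =748
r81=1010001 pc3: +8 =756
r82=1010010 pc3: +8 =764
r83=1010011 pc4: +16 =780
r84=1010100 pc3: +8 =788
r85=1010101 pc4: +16 =804
r86=1010110 pc4: +16 =820
r87=1010111 pc5: +32 =852
r88=1011000 pc3: +8 =860
r89=1011001 pc4: +16 =876
r90=1011010 pc4: +16 =892
r91=1011011 pc5: +32 =924
r92=1011100 pc4: +16 =940
r93=1011101 pc5: +32 =972
r94=1011110 pc5: +32 =1004
r95=1011111 pc6: +64 =1068
r96=1100000 pc2: +4 =1072
r97=1100001 pc3: +8 =1080
r98=1100010 pc3: +8 =1088
r99=1100011 pc4: +16 =1104
r100=1100100 pc3: +8 =1112
r101=1100101 pc4: +16 =1128
r102=1100110 pc4: +16 =1144
r103=1100111 pc5: +32 =1176
r104=1101000 pc3: +8 =1184
r105=1101001 pc4: +16 =1200
r106=1101010 pc4: +16 =1216
r107=1101011 pc5: +32 =1248
r108=1101100 pc4: +16 =1264
r109=1101101 pc5: +32 =1296
r110=1101110 pc5: +32 =1328

Answer: 1328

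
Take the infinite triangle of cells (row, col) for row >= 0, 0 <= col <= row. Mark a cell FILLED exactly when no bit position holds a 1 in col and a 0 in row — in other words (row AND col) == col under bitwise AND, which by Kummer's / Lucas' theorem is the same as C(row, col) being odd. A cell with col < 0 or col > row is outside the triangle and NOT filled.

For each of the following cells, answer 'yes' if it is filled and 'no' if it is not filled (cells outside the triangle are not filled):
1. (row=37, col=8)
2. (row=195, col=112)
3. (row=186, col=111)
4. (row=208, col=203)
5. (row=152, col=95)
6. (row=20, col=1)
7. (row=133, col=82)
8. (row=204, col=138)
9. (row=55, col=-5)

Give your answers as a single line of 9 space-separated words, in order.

(37,8): row=0b100101, col=0b1000, row AND col = 0b0 = 0; 0 != 8 -> empty
(195,112): row=0b11000011, col=0b1110000, row AND col = 0b1000000 = 64; 64 != 112 -> empty
(186,111): row=0b10111010, col=0b1101111, row AND col = 0b101010 = 42; 42 != 111 -> empty
(208,203): row=0b11010000, col=0b11001011, row AND col = 0b11000000 = 192; 192 != 203 -> empty
(152,95): row=0b10011000, col=0b1011111, row AND col = 0b11000 = 24; 24 != 95 -> empty
(20,1): row=0b10100, col=0b1, row AND col = 0b0 = 0; 0 != 1 -> empty
(133,82): row=0b10000101, col=0b1010010, row AND col = 0b0 = 0; 0 != 82 -> empty
(204,138): row=0b11001100, col=0b10001010, row AND col = 0b10001000 = 136; 136 != 138 -> empty
(55,-5): col outside [0, 55] -> not filled

Answer: no no no no no no no no no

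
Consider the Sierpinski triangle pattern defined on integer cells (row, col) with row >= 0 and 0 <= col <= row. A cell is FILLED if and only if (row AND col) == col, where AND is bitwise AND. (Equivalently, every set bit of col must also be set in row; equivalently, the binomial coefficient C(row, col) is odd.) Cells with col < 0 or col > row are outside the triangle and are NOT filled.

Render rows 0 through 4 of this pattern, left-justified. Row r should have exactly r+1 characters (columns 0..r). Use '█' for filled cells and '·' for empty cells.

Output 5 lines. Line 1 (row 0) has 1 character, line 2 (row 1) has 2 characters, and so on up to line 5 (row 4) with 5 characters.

Answer: █
██
█·█
████
█···█

Derivation:
r0=0: █
r1=1: ██
r2=10: █·█
r3=11: ████
r4=100: █···█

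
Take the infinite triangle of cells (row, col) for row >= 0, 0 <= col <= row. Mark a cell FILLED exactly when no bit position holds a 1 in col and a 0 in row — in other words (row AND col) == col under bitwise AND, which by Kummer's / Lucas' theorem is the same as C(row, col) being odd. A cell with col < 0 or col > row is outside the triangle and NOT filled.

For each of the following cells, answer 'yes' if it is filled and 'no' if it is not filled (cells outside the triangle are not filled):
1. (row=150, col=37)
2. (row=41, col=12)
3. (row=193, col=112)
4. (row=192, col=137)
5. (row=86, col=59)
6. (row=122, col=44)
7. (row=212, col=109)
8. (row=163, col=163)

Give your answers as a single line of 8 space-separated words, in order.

(150,37): row=0b10010110, col=0b100101, row AND col = 0b100 = 4; 4 != 37 -> empty
(41,12): row=0b101001, col=0b1100, row AND col = 0b1000 = 8; 8 != 12 -> empty
(193,112): row=0b11000001, col=0b1110000, row AND col = 0b1000000 = 64; 64 != 112 -> empty
(192,137): row=0b11000000, col=0b10001001, row AND col = 0b10000000 = 128; 128 != 137 -> empty
(86,59): row=0b1010110, col=0b111011, row AND col = 0b10010 = 18; 18 != 59 -> empty
(122,44): row=0b1111010, col=0b101100, row AND col = 0b101000 = 40; 40 != 44 -> empty
(212,109): row=0b11010100, col=0b1101101, row AND col = 0b1000100 = 68; 68 != 109 -> empty
(163,163): row=0b10100011, col=0b10100011, row AND col = 0b10100011 = 163; 163 == 163 -> filled

Answer: no no no no no no no yes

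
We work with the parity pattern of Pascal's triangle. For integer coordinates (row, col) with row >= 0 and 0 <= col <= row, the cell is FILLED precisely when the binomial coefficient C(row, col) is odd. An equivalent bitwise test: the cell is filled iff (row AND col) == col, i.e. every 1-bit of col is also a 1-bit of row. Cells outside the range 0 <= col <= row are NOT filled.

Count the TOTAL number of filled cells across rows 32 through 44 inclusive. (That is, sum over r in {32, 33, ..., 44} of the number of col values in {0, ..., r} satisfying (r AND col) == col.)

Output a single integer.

r32=100000 pc1: +2 =2
r33=100001 pc2: +4 =6
r34=100010 pc2: +4 =10
r35=100011 pc3: +8 =18
r36=100100 pc2: +4 =22
r37=100101 pc3: +8 =30
r38=100110 pc3: +8 =38
r39=100111 pc4: +16 =54
r40=101000 pc2: +4 =58
r41=101001 pc3: +8 =66
r42=101010 pc3: +8 =74
r43=101011 pc4: +16 =90
r44=101100 pc3: +8 =98

Answer: 98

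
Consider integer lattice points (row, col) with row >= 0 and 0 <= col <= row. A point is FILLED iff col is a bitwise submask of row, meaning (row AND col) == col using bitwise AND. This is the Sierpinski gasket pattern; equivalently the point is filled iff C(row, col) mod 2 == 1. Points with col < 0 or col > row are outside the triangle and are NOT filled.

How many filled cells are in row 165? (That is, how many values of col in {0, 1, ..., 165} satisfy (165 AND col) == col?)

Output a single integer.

Answer: 16

Derivation:
165 in binary = 10100101
popcount(165) = number of 1-bits in 10100101 = 4
A col c satisfies (165 AND c) == c iff every set bit of c is also set in 165; each of the 4 set bits of 165 can independently be on or off in c.
count = 2^4 = 16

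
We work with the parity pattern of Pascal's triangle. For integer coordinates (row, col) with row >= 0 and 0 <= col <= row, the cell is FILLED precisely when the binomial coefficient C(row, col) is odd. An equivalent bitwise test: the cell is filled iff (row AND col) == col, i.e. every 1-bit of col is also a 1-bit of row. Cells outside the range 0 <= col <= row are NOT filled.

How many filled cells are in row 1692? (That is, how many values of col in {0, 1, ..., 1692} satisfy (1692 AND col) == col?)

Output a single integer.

1692 in binary = 11010011100
popcount(1692) = number of 1-bits in 11010011100 = 6
A col c satisfies (1692 AND c) == c iff every set bit of c is also set in 1692; each of the 6 set bits of 1692 can independently be on or off in c.
count = 2^6 = 64

Answer: 64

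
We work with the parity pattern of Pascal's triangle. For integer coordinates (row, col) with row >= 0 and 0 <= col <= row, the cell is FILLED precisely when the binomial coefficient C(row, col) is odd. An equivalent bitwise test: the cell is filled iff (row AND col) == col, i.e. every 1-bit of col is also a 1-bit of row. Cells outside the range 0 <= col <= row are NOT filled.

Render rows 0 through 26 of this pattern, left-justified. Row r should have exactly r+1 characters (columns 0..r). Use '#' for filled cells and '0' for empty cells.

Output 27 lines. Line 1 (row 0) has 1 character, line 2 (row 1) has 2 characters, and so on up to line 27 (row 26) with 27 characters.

r0=0: #
r1=1: ##
r2=10: #0#
r3=11: ####
r4=100: #000#
r5=101: ##00##
r6=110: #0#0#0#
r7=111: ########
r8=1000: #0000000#
r9=1001: ##000000##
r10=1010: #0#00000#0#
r11=1011: ####0000####
r12=1100: #000#000#000#
r13=1101: ##00##00##00##
r14=1110: #0#0#0#0#0#0#0#
r15=1111: ################
r16=10000: #000000000000000#
r17=10001: ##00000000000000##
r18=10010: #0#0000000000000#0#
r19=10011: ####000000000000####
r20=10100: #000#00000000000#000#
r21=10101: ##00##0000000000##00##
r22=10110: #0#0#0#000000000#0#0#0#
r23=10111: ########00000000########
r24=11000: #0000000#0000000#0000000#
r25=11001: ##000000##000000##000000##
r26=11010: #0#00000#0#00000#0#00000#0#

Answer: #
##
#0#
####
#000#
##00##
#0#0#0#
########
#0000000#
##000000##
#0#00000#0#
####0000####
#000#000#000#
##00##00##00##
#0#0#0#0#0#0#0#
################
#000000000000000#
##00000000000000##
#0#0000000000000#0#
####000000000000####
#000#00000000000#000#
##00##0000000000##00##
#0#0#0#000000000#0#0#0#
########00000000########
#0000000#0000000#0000000#
##000000##000000##000000##
#0#00000#0#00000#0#00000#0#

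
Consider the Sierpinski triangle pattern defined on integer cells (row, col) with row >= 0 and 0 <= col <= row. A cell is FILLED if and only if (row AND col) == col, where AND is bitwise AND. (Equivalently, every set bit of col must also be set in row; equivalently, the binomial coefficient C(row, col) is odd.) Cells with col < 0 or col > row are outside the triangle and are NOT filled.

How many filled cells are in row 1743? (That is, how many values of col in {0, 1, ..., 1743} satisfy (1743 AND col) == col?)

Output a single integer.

Answer: 256

Derivation:
1743 in binary = 11011001111
popcount(1743) = number of 1-bits in 11011001111 = 8
A col c satisfies (1743 AND c) == c iff every set bit of c is also set in 1743; each of the 8 set bits of 1743 can independently be on or off in c.
count = 2^8 = 256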